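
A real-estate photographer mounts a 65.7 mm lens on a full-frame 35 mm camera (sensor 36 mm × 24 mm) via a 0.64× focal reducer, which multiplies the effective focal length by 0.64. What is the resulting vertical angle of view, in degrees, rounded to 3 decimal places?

Effective focal length f = 65.7 × 0.64 = 42.048 mm.
α = 2·arctan(24 / (2 × 42.048)) = 2·arctan(0.28539) ≈ 31.8562°.

31.856°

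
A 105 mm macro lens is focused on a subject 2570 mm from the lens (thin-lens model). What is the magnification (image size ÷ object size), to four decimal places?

0.0426×

Thin lens: 1/f = 1/dₒ + 1/dᵢ → 1/dᵢ = 1/105 − 1/2570 = 0.0091347 mm⁻¹, so dᵢ ≈ 109.4726 mm.
Magnification m = dᵢ/dₒ = 109.4726/2570 ≈ 0.04260.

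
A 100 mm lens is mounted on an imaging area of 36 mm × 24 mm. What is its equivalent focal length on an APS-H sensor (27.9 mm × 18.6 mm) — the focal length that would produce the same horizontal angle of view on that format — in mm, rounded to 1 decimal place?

77.5 mm

Equal angle of view means equal width/f ratio, so f₂ = f₁ · (width₂/width₁) = 100 × 27.9/36.
f₂ = 100 × 0.77500 ≈ 77.500 mm.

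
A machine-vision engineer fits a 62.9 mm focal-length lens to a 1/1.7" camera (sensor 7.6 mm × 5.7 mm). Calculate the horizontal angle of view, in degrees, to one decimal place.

Angle of view α = 2·arctan(w/2f) with w = 7.6 mm and f = 62.9 mm.
w/2f = 0.06041; arctan(0.06041) ≈ 3.4572°, so α ≈ 6.9145°.

6.9°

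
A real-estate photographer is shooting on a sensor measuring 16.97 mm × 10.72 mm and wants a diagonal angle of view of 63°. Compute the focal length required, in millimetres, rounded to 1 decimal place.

16.4 mm

Sensor diagonal = √(16.97² + 10.72²) = √402.8993 ≈ 20.0724 mm.
From α = 2·arctan(d/2f) we get f = d / (2·tan(α/2)).
With d = 20.0724 mm and α/2 = 31.5°, tan(α/2) ≈ 0.61280, so f ≈ 20.0724 / 1.22560 ≈ 16.3776 mm.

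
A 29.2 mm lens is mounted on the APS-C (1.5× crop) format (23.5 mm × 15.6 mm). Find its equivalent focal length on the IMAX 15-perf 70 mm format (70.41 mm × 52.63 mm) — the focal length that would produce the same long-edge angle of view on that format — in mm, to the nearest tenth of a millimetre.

87.5 mm

Equal angle of view means equal width/f ratio, so f₂ = f₁ · (width₂/width₁) = 29.2 × 70.41/23.5.
f₂ = 29.2 × 2.99617 ≈ 87.488 mm.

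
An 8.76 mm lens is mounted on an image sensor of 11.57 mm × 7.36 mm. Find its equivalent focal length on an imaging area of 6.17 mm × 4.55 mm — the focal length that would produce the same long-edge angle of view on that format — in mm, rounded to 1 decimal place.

4.7 mm

Equal angle of view means equal width/f ratio, so f₂ = f₁ · (width₂/width₁) = 8.76 × 6.17/11.57.
f₂ = 8.76 × 0.53328 ≈ 4.671 mm.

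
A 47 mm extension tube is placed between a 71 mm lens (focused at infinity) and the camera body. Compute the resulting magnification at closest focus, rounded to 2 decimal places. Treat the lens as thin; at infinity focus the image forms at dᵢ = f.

0.66×

The tube moves the image plane from f to f + e, so dᵢ = 71 + 47 = 118 mm. Focus is achieved when 1/f = 1/dₒ + 1/dᵢ, giving dₒ = 1/(1/f − 1/(f+e)).
Magnification m = dᵢ/dₒ = (f+e)·(1/f − 1/(f+e)) = e/f = 47/71 ≈ 0.6620.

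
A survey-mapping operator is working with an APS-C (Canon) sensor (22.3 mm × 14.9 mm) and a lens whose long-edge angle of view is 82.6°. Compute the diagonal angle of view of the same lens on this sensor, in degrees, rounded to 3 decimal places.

93.152°

From the long-edge AOV: f = 22.3 / (2·tan(41.3°)) = 22.3 / 1.75704 ≈ 12.6918 mm.
Sensor diagonal = √(22.3² + 14.9²) = √719.3000 ≈ 26.8198 mm.
Diagonal AOV = 2·arctan(26.8198 / (2 × 12.6918)) = 2·arctan(1.05658) ≈ 93.1518°.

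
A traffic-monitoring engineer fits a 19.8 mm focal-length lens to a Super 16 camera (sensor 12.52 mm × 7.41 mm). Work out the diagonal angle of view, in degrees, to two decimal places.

Sensor diagonal = √(12.52² + 7.41²) = √211.6585 ≈ 14.5485 mm.
Angle of view α = 2·arctan(d/2f) with d = 14.5485 mm and f = 19.8 mm.
d/2f = 0.36739; arctan(0.36739) ≈ 20.1726°, so α ≈ 40.3453°.

40.35°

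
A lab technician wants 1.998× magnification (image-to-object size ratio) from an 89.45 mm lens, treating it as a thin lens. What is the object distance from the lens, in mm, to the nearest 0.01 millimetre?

With m = dᵢ/dₒ and 1/f = 1/dₒ + 1/dᵢ, substituting dᵢ = m·dₒ gives 1/f = (1 + 1/m)/dₒ, hence dₒ = f·(1 + 1/m).
dₒ = 89.45 × (1 + 1/1.998) = 89.45 × 1.50050 ≈ 134.220 mm.

134.22 mm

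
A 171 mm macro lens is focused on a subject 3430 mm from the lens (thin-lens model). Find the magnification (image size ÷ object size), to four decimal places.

Thin lens: 1/f = 1/dₒ + 1/dᵢ → 1/dᵢ = 1/171 − 1/3430 = 0.0055564 mm⁻¹, so dᵢ ≈ 179.9724 mm.
Magnification m = dᵢ/dₒ = 179.9724/3430 ≈ 0.05247.

0.0525×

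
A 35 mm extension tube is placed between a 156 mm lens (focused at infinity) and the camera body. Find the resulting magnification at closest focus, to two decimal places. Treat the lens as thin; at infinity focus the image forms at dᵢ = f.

0.22×

The tube moves the image plane from f to f + e, so dᵢ = 156 + 35 = 191 mm. Focus is achieved when 1/f = 1/dₒ + 1/dᵢ, giving dₒ = 1/(1/f − 1/(f+e)).
Magnification m = dᵢ/dₒ = (f+e)·(1/f − 1/(f+e)) = e/f = 35/156 ≈ 0.2244.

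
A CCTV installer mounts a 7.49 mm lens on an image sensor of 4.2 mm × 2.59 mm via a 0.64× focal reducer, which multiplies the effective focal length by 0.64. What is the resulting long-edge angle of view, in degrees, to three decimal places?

47.315°

Effective focal length f = 7.49 × 0.64 = 4.7936 mm.
α = 2·arctan(4.2 / (2 × 4.7936)) = 2·arctan(0.43808) ≈ 47.3149°.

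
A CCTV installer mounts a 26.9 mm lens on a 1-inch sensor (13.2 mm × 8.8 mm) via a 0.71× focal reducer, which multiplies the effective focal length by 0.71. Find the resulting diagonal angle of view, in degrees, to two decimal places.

45.11°

Effective focal length f = 26.9 × 0.71 = 19.099 mm.
Sensor diagonal = √(13.2² + 8.8²) = √251.6800 ≈ 15.8644 mm.
α = 2·arctan(15.864 / (2 × 19.099)) = 2·arctan(0.41532) ≈ 45.1083°.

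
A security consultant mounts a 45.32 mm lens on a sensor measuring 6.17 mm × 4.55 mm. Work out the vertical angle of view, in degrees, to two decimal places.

Angle of view α = 2·arctan(h/2f) with h = 4.55 mm and f = 45.32 mm.
h/2f = 0.05020; arctan(0.05020) ≈ 2.8738°, so α ≈ 5.7475°.

5.75°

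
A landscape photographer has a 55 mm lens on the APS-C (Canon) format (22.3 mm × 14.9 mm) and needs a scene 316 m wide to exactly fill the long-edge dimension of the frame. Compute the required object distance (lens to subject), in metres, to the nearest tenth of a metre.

779.4 m

W: 316 m = 316000 mm.
Magnification m = w/W = dᵢ/dₒ; combined with 1/f = 1/dₒ + 1/dᵢ this gives dₒ = f·(1 + W/w).
dₒ = 55 mm × (1 + 316000/22.3) = 55 × 14171.4036 ≈ 779427.197 mm = 779.427 m.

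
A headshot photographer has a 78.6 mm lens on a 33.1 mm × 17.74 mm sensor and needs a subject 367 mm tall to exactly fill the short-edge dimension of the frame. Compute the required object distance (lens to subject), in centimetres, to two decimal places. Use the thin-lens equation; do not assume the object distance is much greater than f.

170.47 cm

Magnification m = h/W = dᵢ/dₒ; combined with 1/f = 1/dₒ + 1/dᵢ this gives dₒ = f·(1 + W/h).
dₒ = 78.6 mm × (1 + 367/17.74) = 78.6 × 21.6877 ≈ 1704.654 mm = 170.465 cm.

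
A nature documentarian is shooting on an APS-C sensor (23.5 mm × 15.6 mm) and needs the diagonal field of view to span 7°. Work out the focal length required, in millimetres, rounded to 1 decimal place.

230.6 mm

Sensor diagonal = √(23.5² + 15.6²) = √795.6100 ≈ 28.2066 mm.
From α = 2·arctan(d/2f) we get f = d / (2·tan(α/2)).
With d = 28.2066 mm and α/2 = 3.5°, tan(α/2) ≈ 0.06116, so f ≈ 28.2066 / 0.12233 ≈ 230.5866 mm.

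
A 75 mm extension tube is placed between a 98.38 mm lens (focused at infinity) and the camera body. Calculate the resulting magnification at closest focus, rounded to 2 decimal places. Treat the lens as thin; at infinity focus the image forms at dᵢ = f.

0.76×

The tube moves the image plane from f to f + e, so dᵢ = 98.38 + 75 = 173.38 mm. Focus is achieved when 1/f = 1/dₒ + 1/dᵢ, giving dₒ = 1/(1/f − 1/(f+e)).
Magnification m = dᵢ/dₒ = (f+e)·(1/f − 1/(f+e)) = e/f = 75/98.38 ≈ 0.7624.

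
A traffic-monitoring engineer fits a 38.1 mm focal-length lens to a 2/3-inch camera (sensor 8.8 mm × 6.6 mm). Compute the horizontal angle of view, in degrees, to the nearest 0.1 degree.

Angle of view α = 2·arctan(w/2f) with w = 8.8 mm and f = 38.1 mm.
w/2f = 0.11549; arctan(0.11549) ≈ 6.5877°, so α ≈ 13.1753°.

13.2°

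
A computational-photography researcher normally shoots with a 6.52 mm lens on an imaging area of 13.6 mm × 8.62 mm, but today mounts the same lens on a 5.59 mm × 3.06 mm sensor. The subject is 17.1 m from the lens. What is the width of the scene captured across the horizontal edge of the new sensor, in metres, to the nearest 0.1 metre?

14.7 m

The focal length stays 6.52 mm; the relevant sensor dimension is now w = 5.59 mm. Object distance dₒ = 17.1 m = 17100 mm.
Thin-lens field width W = w·(dₒ − f)/f = 5.59 × (17100 − 6.52)/6.52 ≈ 14655.300 mm = 14.6553 m.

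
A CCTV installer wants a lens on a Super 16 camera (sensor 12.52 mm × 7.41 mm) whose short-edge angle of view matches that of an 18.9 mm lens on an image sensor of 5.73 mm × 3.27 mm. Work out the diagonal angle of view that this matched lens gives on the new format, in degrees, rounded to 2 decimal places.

19.28°

Equal short-edge AOV ⇒ f₂ = f₁ · 7.41/3.27 = 18.9 × 2.26606 ≈ 42.8284 mm.
Sensor diagonal = √(12.52² + 7.41²) = √211.6585 ≈ 14.5485 mm.
Diagonal AOV on the new format = 2·arctan(14.5485 / (2 × 42.8284)) = 2·arctan(0.16985) ≈ 19.2790°.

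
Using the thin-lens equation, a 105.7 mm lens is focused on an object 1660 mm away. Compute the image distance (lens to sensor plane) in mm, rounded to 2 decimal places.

1/dᵢ = 1/f − 1/dₒ = 1/105.7 − 1/1660 = 0.0088583 mm⁻¹.
dᵢ = 1/0.0088583 ≈ 112.8881 mm.

112.89 mm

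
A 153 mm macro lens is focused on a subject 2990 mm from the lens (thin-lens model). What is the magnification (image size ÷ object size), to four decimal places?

Thin lens: 1/f = 1/dₒ + 1/dᵢ → 1/dᵢ = 1/153 − 1/2990 = 0.0062015 mm⁻¹, so dᵢ ≈ 161.2513 mm.
Magnification m = dᵢ/dₒ = 161.2513/2990 ≈ 0.05393.

0.0539×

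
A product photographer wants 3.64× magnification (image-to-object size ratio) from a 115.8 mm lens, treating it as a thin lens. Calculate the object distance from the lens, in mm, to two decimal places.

147.61 mm

With m = dᵢ/dₒ and 1/f = 1/dₒ + 1/dᵢ, substituting dᵢ = m·dₒ gives 1/f = (1 + 1/m)/dₒ, hence dₒ = f·(1 + 1/m).
dₒ = 115.8 × (1 + 1/3.64) = 115.8 × 1.27473 ≈ 147.613 mm.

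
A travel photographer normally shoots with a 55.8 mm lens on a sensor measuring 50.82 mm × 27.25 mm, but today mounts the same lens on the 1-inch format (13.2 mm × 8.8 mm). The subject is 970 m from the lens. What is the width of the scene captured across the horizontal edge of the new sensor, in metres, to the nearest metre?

229 m

The focal length stays 55.8 mm; the relevant sensor dimension is now w = 13.2 mm. Object distance dₒ = 970 m = 970000 mm.
Thin-lens field width W = w·(dₒ − f)/f = 13.2 × (970000 − 55.8)/55.8 ≈ 229449.166 mm = 229.449 m.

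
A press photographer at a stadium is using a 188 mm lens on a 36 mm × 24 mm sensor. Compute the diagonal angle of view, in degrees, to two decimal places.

13.13°

Sensor diagonal = √(36² + 24²) = √1872.0000 ≈ 43.2666 mm.
Angle of view α = 2·arctan(d/2f) with d = 43.2666 mm and f = 188 mm.
d/2f = 0.11507; arctan(0.11507) ≈ 6.5642°, so α ≈ 13.1284°.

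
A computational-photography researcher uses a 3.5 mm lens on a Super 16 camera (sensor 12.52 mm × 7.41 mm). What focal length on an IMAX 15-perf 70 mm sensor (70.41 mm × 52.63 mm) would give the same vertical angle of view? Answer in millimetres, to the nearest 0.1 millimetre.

Equal angle of view means equal height/f ratio, so f₂ = f₁ · (height₂/height₁) = 3.5 × 52.63/7.41.
f₂ = 3.5 × 7.10256 ≈ 24.859 mm.

24.9 mm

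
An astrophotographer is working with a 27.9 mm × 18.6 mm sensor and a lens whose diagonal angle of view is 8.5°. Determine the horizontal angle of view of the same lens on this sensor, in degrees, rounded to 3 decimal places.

Sensor diagonal = √(27.9² + 18.6²) = √1124.3700 ≈ 33.5316 mm.
From the diagonal AOV: f = 33.5316 / (2·tan(4.25°)) = 33.5316 / 0.14863 ≈ 225.6113 mm.
Horizontal AOV = 2·arctan(27.9 / (2 × 225.6113)) = 2·arctan(0.06183) ≈ 7.0764°.

7.076°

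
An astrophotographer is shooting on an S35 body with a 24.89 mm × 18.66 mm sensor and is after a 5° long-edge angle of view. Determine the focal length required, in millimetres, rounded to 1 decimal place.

From α = 2·arctan(w/2f) we get f = w / (2·tan(α/2)).
With w = 24.89 mm and α/2 = 2.5°, tan(α/2) ≈ 0.04366, so f ≈ 24.89 / 0.08732 ≈ 285.0374 mm.

285.0 mm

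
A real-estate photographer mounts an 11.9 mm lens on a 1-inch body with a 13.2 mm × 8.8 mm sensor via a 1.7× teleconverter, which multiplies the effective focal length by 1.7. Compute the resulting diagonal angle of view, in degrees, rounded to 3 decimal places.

Effective focal length f = 11.9 × 1.7 = 20.23 mm.
Sensor diagonal = √(13.2² + 8.8²) = √251.6800 ≈ 15.8644 mm.
α = 2·arctan(15.864 / (2 × 20.23)) = 2·arctan(0.39210) ≈ 42.8204°.

42.820°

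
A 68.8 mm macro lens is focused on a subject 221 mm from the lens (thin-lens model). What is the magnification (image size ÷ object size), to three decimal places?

0.452×

Thin lens: 1/f = 1/dₒ + 1/dᵢ → 1/dᵢ = 1/68.8 − 1/221 = 0.0100100 mm⁻¹, so dᵢ ≈ 99.9001 mm.
Magnification m = dᵢ/dₒ = 99.9001/221 ≈ 0.45204.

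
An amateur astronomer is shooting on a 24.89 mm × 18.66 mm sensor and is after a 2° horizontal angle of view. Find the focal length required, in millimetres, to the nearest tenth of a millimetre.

713.0 mm

From α = 2·arctan(w/2f) we get f = w / (2·tan(α/2)).
With w = 24.89 mm and α/2 = 1°, tan(α/2) ≈ 0.01746, so f ≈ 24.89 / 0.03491 ≈ 712.9736 mm.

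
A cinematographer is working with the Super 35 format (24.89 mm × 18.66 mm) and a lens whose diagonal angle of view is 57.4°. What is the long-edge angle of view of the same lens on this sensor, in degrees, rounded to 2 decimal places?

47.31°

Sensor diagonal = √(24.89² + 18.66²) = √967.7077 ≈ 31.1080 mm.
From the diagonal AOV: f = 31.1080 / (2·tan(28.7°)) = 31.1080 / 1.09497 ≈ 28.4100 mm.
Long-edge AOV = 2·arctan(24.89 / (2 × 28.4100)) = 2·arctan(0.43805) ≈ 47.3117°.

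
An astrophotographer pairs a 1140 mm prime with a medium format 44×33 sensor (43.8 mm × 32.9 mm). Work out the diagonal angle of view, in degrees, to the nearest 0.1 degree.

Sensor diagonal = √(43.8² + 32.9²) = √3000.8500 ≈ 54.7800 mm.
Angle of view α = 2·arctan(d/2f) with d = 54.7800 mm and f = 1140 mm.
d/2f = 0.02403; arctan(0.02403) ≈ 1.3763°, so α ≈ 2.7527°.

2.8°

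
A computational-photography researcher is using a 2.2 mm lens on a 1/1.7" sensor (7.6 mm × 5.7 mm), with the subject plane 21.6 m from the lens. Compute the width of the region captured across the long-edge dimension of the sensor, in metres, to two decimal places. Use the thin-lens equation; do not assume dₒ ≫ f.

74.61 m

dₒ: 21.6 m = 21600 mm.
Similar triangles through the lens centre give W/dₒ = w/dᵢ; with 1/f = 1/dₒ + 1/dᵢ this gives W = w·(dₒ − f)/f.
W = 7.6 mm × (21600 − 2.2) / 2.2 = 7.6 × 9817.1818 ≈ 74610.582 mm = 74.6106 m.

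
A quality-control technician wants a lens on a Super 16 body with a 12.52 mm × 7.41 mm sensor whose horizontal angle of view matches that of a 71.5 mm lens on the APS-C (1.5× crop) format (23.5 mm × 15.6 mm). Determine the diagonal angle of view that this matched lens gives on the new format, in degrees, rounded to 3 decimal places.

21.622°

Equal horizontal AOV ⇒ f₂ = f₁ · 12.52/23.5 = 71.5 × 0.53277 ≈ 38.0928 mm.
Sensor diagonal = √(12.52² + 7.41²) = √211.6585 ≈ 14.5485 mm.
Diagonal AOV on the new format = 2·arctan(14.5485 / (2 × 38.0928)) = 2·arctan(0.19096) ≈ 21.6222°.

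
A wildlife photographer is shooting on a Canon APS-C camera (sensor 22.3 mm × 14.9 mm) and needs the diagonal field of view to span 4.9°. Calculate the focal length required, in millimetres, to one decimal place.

Sensor diagonal = √(22.3² + 14.9²) = √719.3000 ≈ 26.8198 mm.
From α = 2·arctan(d/2f) we get f = d / (2·tan(α/2)).
With d = 26.8198 mm and α/2 = 2.45°, tan(α/2) ≈ 0.04279, so f ≈ 26.8198 / 0.08557 ≈ 313.4128 mm.

313.4 mm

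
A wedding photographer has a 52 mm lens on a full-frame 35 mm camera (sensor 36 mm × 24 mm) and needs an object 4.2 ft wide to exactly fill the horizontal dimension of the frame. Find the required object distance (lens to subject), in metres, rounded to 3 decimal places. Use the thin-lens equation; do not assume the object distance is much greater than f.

1.901 m

W: 4.2 ft × 304.8 mm/ft = 1280.16 mm.
Magnification m = w/W = dᵢ/dₒ; combined with 1/f = 1/dₒ + 1/dᵢ this gives dₒ = f·(1 + W/w).
dₒ = 52 mm × (1 + 1280.16/36) = 52 × 36.5600 ≈ 1901.120 mm = 1.90112 m.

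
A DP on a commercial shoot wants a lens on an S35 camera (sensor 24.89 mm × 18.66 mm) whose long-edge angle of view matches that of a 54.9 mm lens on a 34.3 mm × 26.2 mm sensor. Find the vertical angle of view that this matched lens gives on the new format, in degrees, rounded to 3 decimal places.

Equal long-edge AOV ⇒ f₂ = f₁ · 24.89/34.3 = 54.9 × 0.72566 ≈ 39.8385 mm.
Vertical AOV on the new format = 2·arctan(18.66 / (2 × 39.8385)) = 2·arctan(0.23420) ≈ 26.3617°.

26.362°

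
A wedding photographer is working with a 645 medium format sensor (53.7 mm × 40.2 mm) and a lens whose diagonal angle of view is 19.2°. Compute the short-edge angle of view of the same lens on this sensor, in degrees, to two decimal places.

Sensor diagonal = √(53.7² + 40.2²) = √4499.7300 ≈ 67.0800 mm.
From the diagonal AOV: f = 67.0800 / (2·tan(9.6°)) = 67.0800 / 0.33827 ≈ 198.3005 mm.
Short-edge AOV = 2·arctan(40.2 / (2 × 198.3005)) = 2·arctan(0.10136) ≈ 11.5756°.

11.58°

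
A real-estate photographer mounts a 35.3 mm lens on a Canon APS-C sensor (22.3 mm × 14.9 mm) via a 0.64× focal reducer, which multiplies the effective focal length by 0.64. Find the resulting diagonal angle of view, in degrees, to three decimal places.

61.384°

Effective focal length f = 35.3 × 0.64 = 22.592 mm.
Sensor diagonal = √(22.3² + 14.9²) = √719.3000 ≈ 26.8198 mm.
α = 2·arctan(26.820 / (2 × 22.592)) = 2·arctan(0.59357) ≈ 61.3840°.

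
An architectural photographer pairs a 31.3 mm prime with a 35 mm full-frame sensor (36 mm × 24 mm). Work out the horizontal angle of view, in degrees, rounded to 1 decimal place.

Angle of view α = 2·arctan(w/2f) with w = 36 mm and f = 31.3 mm.
w/2f = 0.57508; arctan(0.57508) ≈ 29.9023°, so α ≈ 59.8047°.

59.8°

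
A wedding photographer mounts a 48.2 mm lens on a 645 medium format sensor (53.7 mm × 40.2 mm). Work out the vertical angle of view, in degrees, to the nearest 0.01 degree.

45.27°

Angle of view α = 2·arctan(h/2f) with h = 40.2 mm and f = 48.2 mm.
h/2f = 0.41701; arctan(0.41701) ≈ 22.6367°, so α ≈ 45.2735°.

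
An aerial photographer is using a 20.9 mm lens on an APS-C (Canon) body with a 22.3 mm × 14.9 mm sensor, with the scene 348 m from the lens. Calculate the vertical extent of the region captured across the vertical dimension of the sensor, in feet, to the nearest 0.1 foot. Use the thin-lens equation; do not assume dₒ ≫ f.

dₒ: 348 m = 348000 mm.
Similar triangles through the lens centre give W/dₒ = h/dᵢ; with 1/f = 1/dₒ + 1/dᵢ this gives W = h·(dₒ − f)/f.
W = 14.9 mm × (348000 − 20.9) / 20.9 = 14.9 × 16649.7177 ≈ 248080.794 mm = 248080.794/304.8 ft = 813.913 ft.

813.9 ft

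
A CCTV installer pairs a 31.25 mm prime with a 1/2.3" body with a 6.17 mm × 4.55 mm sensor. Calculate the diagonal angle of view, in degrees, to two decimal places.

13.99°

Sensor diagonal = √(6.17² + 4.55²) = √58.7714 ≈ 7.6663 mm.
Angle of view α = 2·arctan(d/2f) with d = 7.6663 mm and f = 31.25 mm.
d/2f = 0.12266; arctan(0.12266) ≈ 6.9930°, so α ≈ 13.9859°.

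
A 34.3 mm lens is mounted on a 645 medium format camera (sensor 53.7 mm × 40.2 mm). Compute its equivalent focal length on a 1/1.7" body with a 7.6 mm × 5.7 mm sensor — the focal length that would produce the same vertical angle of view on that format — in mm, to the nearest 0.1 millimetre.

4.9 mm

Equal angle of view means equal height/f ratio, so f₂ = f₁ · (height₂/height₁) = 34.3 × 5.7/40.2.
f₂ = 34.3 × 0.14179 ≈ 4.863 mm.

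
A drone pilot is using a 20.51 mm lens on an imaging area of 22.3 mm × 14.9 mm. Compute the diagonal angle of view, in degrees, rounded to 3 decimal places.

Sensor diagonal = √(22.3² + 14.9²) = √719.3000 ≈ 26.8198 mm.
Angle of view α = 2·arctan(d/2f) with d = 26.8198 mm and f = 20.51 mm.
d/2f = 0.65382; arctan(0.65382) ≈ 33.1775°, so α ≈ 66.3551°.

66.355°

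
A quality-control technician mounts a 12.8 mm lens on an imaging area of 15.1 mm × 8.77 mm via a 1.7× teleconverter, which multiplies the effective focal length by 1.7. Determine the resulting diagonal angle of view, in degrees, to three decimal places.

43.725°

Effective focal length f = 12.8 × 1.7 = 21.76 mm.
Sensor diagonal = √(15.1² + 8.77²) = √304.9229 ≈ 17.4620 mm.
α = 2·arctan(17.462 / (2 × 21.76)) = 2·arctan(0.40124) ≈ 43.7254°.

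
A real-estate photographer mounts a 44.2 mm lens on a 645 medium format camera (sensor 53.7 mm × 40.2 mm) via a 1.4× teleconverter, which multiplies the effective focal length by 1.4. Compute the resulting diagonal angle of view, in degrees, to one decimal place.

Effective focal length f = 44.2 × 1.4 = 61.88 mm.
Sensor diagonal = √(53.7² + 40.2²) = √4499.7300 ≈ 67.0800 mm.
α = 2·arctan(67.080 / (2 × 61.88)) = 2·arctan(0.54202) ≈ 56.9169°.

56.9°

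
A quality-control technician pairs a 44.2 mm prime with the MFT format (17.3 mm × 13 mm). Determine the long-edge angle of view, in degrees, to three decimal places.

22.146°

Angle of view α = 2·arctan(w/2f) with w = 17.3 mm and f = 44.2 mm.
w/2f = 0.19570; arctan(0.19570) ≈ 11.0729°, so α ≈ 22.1458°.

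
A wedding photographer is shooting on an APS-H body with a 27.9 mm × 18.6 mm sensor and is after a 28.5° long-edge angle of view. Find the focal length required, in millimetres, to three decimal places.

From α = 2·arctan(w/2f) we get f = w / (2·tan(α/2)).
With w = 27.9 mm and α/2 = 14.25°, tan(α/2) ≈ 0.25397, so f ≈ 27.9 / 0.50794 ≈ 54.9283 mm.

54.928 mm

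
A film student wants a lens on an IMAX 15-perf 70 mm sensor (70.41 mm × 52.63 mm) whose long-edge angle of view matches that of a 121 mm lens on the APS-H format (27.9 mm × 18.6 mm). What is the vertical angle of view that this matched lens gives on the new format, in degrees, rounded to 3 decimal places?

Equal long-edge AOV ⇒ f₂ = f₁ · 70.41/27.9 = 121 × 2.52366 ≈ 305.3624 mm.
Vertical AOV on the new format = 2·arctan(52.63 / (2 × 305.3624)) = 2·arctan(0.08618) ≈ 9.8507°.

9.851°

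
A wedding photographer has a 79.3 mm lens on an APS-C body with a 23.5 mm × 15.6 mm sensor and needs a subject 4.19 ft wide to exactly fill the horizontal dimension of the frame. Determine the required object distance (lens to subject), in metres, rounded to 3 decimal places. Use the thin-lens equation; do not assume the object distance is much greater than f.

W: 4.19 ft × 304.8 mm/ft = 1277.11 mm.
Magnification m = w/W = dᵢ/dₒ; combined with 1/f = 1/dₒ + 1/dᵢ this gives dₒ = f·(1 + W/w).
dₒ = 79.3 mm × (1 + 1277.11/23.5) = 79.3 × 55.3452 ≈ 4388.874 mm = 4.38887 m.

4.389 m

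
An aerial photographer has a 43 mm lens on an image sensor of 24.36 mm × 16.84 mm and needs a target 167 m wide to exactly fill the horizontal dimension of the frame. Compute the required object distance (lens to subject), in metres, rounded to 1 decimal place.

294.8 m

W: 167 m = 167000 mm.
Magnification m = w/W = dᵢ/dₒ; combined with 1/f = 1/dₒ + 1/dᵢ this gives dₒ = f·(1 + W/w).
dₒ = 43 mm × (1 + 167000/24.36) = 43 × 6856.5008 ≈ 294829.535 mm = 294.83 m.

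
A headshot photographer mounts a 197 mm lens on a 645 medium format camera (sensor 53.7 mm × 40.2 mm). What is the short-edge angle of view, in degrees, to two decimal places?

Angle of view α = 2·arctan(h/2f) with h = 40.2 mm and f = 197 mm.
h/2f = 0.10203; arctan(0.10203) ≈ 5.8258°, so α ≈ 11.6515°.

11.65°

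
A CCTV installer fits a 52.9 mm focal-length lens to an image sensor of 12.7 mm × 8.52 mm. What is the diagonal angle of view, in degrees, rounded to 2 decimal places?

Sensor diagonal = √(12.7² + 8.52²) = √233.8804 ≈ 15.2931 mm.
Angle of view α = 2·arctan(d/2f) with d = 15.2931 mm and f = 52.9 mm.
d/2f = 0.14455; arctan(0.14455) ≈ 8.2250°, so α ≈ 16.4500°.

16.45°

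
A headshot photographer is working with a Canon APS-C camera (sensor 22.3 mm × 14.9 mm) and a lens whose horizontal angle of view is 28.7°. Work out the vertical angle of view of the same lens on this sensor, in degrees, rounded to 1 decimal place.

19.4°

From the horizontal AOV: f = 22.3 / (2·tan(14.35°)) = 22.3 / 0.51165 ≈ 43.5842 mm.
Vertical AOV = 2·arctan(14.9 / (2 × 43.5842)) = 2·arctan(0.17093) ≈ 19.4000°.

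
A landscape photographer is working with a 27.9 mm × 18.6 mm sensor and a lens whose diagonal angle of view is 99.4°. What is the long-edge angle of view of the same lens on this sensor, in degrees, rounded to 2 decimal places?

Sensor diagonal = √(27.9² + 18.6²) = √1124.3700 ≈ 33.5316 mm.
From the diagonal AOV: f = 33.5316 / (2·tan(49.7°)) = 33.5316 / 2.35832 ≈ 14.2184 mm.
Long-edge AOV = 2·arctan(27.9 / (2 × 14.2184)) = 2·arctan(0.98112) ≈ 88.9080°.

88.91°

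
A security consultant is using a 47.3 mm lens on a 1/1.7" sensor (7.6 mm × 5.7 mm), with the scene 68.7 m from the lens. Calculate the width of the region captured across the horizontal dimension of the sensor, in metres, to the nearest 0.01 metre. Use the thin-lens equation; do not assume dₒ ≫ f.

11.03 m

dₒ: 68.7 m = 68700 mm.
Similar triangles through the lens centre give W/dₒ = w/dᵢ; with 1/f = 1/dₒ + 1/dᵢ this gives W = w·(dₒ − f)/f.
W = 7.6 mm × (68700 − 47.3) / 47.3 = 7.6 × 1451.4313 ≈ 11030.878 mm = 11.0309 m.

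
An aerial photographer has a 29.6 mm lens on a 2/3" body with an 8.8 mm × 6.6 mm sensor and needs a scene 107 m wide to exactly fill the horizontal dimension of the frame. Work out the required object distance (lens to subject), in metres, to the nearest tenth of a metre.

359.9 m

W: 107 m = 107000 mm.
Magnification m = w/W = dᵢ/dₒ; combined with 1/f = 1/dₒ + 1/dᵢ this gives dₒ = f·(1 + W/w).
dₒ = 29.6 mm × (1 + 107000/8.8) = 29.6 × 12160.0909 ≈ 359938.691 mm = 359.939 m.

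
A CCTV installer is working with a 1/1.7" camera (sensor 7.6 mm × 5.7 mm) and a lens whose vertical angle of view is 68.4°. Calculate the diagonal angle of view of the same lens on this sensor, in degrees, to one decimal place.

97.1°

From the vertical AOV: f = 5.7 / (2·tan(34.2°)) = 5.7 / 1.35920 ≈ 4.1936 mm.
Sensor diagonal = √(7.6² + 5.7²) = √90.2500 ≈ 9.5000 mm.
Diagonal AOV = 2·arctan(9.5000 / (2 × 4.1936)) = 2·arctan(1.13267) ≈ 97.1192°.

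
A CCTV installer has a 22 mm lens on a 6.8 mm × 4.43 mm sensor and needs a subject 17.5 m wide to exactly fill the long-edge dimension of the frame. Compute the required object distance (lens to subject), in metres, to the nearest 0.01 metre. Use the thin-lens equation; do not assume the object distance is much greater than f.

56.64 m

W: 17.5 m = 17500 mm.
Magnification m = w/W = dᵢ/dₒ; combined with 1/f = 1/dₒ + 1/dᵢ this gives dₒ = f·(1 + W/w).
dₒ = 22 mm × (1 + 17500/6.8) = 22 × 2574.5294 ≈ 56639.647 mm = 56.6396 m.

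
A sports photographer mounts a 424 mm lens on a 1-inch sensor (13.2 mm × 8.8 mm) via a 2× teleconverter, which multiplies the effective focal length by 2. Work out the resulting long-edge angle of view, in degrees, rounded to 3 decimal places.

Effective focal length f = 424 × 2 = 848 mm.
α = 2·arctan(13.2 / (2 × 848)) = 2·arctan(0.00778) ≈ 0.8919°.

0.892°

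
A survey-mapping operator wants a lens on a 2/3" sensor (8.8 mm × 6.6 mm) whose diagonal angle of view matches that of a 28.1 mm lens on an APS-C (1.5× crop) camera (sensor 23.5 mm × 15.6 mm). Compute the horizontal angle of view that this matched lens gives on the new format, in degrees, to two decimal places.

43.75°

Sensor diagonal = √(23.5² + 15.6²) = √795.6100 ≈ 28.2066 mm.
Sensor diagonal = √(8.8² + 6.6²) = √121.0000 ≈ 11.0000 mm.
Equal diagonal AOV ⇒ f₂ = f₁ · 11.0000/28.2066 = 28.1 × 0.38998 ≈ 10.9584 mm.
Horizontal AOV on the new format = 2·arctan(8.8 / (2 × 10.9584)) = 2·arctan(0.40152) ≈ 43.7526°.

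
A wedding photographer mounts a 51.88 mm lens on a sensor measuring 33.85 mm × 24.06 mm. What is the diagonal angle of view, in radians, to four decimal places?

0.7614 rad

Sensor diagonal = √(33.85² + 24.06²) = √1724.7061 ≈ 41.5296 mm.
Angle of view α = 2·arctan(d/2f) with d = 41.5296 mm and f = 51.88 mm.
d/2f = 0.40025; arctan(0.40025) ≈ 0.3807 rad, so α ≈ 0.7614 rad.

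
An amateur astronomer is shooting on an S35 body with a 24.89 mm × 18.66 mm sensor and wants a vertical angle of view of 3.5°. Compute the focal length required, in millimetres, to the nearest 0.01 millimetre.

From α = 2·arctan(h/2f) we get f = h / (2·tan(α/2)).
With h = 18.66 mm and α/2 = 1.75°, tan(α/2) ≈ 0.03055, so f ≈ 18.66 / 0.06111 ≈ 305.3734 mm.

305.37 mm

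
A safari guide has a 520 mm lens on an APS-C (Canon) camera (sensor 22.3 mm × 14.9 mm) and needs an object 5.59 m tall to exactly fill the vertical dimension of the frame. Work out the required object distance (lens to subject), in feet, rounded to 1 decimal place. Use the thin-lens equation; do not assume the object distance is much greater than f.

641.8 ft

W: 5.59 m = 5590 mm.
Magnification m = h/W = dᵢ/dₒ; combined with 1/f = 1/dₒ + 1/dᵢ this gives dₒ = f·(1 + W/h).
dₒ = 520 mm × (1 + 5590/14.9) = 520 × 376.1678 ≈ 195607.248 mm = 195607.248/304.8 ft = 641.756 ft.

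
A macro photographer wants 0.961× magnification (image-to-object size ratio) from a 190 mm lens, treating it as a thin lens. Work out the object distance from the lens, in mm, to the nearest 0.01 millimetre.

387.71 mm

With m = dᵢ/dₒ and 1/f = 1/dₒ + 1/dᵢ, substituting dᵢ = m·dₒ gives 1/f = (1 + 1/m)/dₒ, hence dₒ = f·(1 + 1/m).
dₒ = 190 × (1 + 1/0.961) = 190 × 2.04058 ≈ 387.711 mm.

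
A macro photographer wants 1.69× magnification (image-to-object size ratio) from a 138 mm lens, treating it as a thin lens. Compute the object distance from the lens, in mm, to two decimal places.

219.66 mm

With m = dᵢ/dₒ and 1/f = 1/dₒ + 1/dᵢ, substituting dᵢ = m·dₒ gives 1/f = (1 + 1/m)/dₒ, hence dₒ = f·(1 + 1/m).
dₒ = 138 × (1 + 1/1.69) = 138 × 1.59172 ≈ 219.657 mm.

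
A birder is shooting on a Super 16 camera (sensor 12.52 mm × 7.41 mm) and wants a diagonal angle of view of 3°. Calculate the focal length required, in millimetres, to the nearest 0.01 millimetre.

277.79 mm

Sensor diagonal = √(12.52² + 7.41²) = √211.6585 ≈ 14.5485 mm.
From α = 2·arctan(d/2f) we get f = d / (2·tan(α/2)).
With d = 14.5485 mm and α/2 = 1.5°, tan(α/2) ≈ 0.02619, so f ≈ 14.5485 / 0.05237 ≈ 277.7922 mm.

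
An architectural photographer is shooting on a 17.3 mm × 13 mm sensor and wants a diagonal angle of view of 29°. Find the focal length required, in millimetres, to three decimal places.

41.838 mm

Sensor diagonal = √(17.3² + 13²) = √468.2900 ≈ 21.6400 mm.
From α = 2·arctan(d/2f) we get f = d / (2·tan(α/2)).
With d = 21.6400 mm and α/2 = 14.5°, tan(α/2) ≈ 0.25862, so f ≈ 21.6400 / 0.51724 ≈ 41.8379 mm.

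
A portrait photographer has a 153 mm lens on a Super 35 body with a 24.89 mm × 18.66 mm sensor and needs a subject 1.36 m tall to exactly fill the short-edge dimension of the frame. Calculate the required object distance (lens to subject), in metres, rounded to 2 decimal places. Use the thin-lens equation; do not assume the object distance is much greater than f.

W: 1.36 m = 1360 mm.
Magnification m = h/W = dᵢ/dₒ; combined with 1/f = 1/dₒ + 1/dᵢ this gives dₒ = f·(1 + W/h).
dₒ = 153 mm × (1 + 1360/18.66) = 153 × 73.8832 ≈ 11304.125 mm = 11.3041 m.

11.30 m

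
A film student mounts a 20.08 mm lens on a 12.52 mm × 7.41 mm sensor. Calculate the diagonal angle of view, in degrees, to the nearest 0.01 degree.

39.83°

Sensor diagonal = √(12.52² + 7.41²) = √211.6585 ≈ 14.5485 mm.
Angle of view α = 2·arctan(d/2f) with d = 14.5485 mm and f = 20.08 mm.
d/2f = 0.36226; arctan(0.36226) ≈ 19.9136°, so α ≈ 39.8272°.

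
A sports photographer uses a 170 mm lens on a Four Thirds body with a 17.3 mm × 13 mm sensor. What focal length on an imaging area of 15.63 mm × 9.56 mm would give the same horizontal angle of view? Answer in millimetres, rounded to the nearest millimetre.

154 mm

Equal angle of view means equal width/f ratio, so f₂ = f₁ · (width₂/width₁) = 170 × 15.63/17.3.
f₂ = 170 × 0.90347 ≈ 153.590 mm.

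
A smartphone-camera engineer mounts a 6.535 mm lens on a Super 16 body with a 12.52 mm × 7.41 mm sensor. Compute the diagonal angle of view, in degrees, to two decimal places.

96.13°

Sensor diagonal = √(12.52² + 7.41²) = √211.6585 ≈ 14.5485 mm.
Angle of view α = 2·arctan(d/2f) with d = 14.5485 mm and f = 6.535 mm.
d/2f = 1.11312; arctan(1.11312) ≈ 48.0643°, so α ≈ 96.1285°.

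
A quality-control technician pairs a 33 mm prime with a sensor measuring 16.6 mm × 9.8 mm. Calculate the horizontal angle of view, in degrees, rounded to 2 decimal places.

28.24°

Angle of view α = 2·arctan(w/2f) with w = 16.6 mm and f = 33 mm.
w/2f = 0.25152; arctan(0.25152) ≈ 14.1179°, so α ≈ 28.2358°.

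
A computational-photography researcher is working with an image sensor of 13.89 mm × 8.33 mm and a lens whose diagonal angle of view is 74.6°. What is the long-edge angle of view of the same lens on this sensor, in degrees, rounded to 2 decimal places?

66.31°

Sensor diagonal = √(13.89² + 8.33²) = √262.3210 ≈ 16.1963 mm.
From the diagonal AOV: f = 16.1963 / (2·tan(37.3°)) = 16.1963 / 1.52359 ≈ 10.6304 mm.
Long-edge AOV = 2·arctan(13.89 / (2 × 10.6304)) = 2·arctan(0.65332) ≈ 66.3146°.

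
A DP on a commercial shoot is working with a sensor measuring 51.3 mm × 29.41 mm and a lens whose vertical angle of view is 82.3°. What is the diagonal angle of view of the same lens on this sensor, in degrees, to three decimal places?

From the vertical AOV: f = 29.41 / (2·tan(41.15°)) = 29.41 / 1.74779 ≈ 16.8270 mm.
Sensor diagonal = √(51.3² + 29.41²) = √3496.6381 ≈ 59.1324 mm.
Diagonal AOV = 2·arctan(59.1324 / (2 × 16.8270)) = 2·arctan(1.75707) ≈ 120.7090°.

120.709°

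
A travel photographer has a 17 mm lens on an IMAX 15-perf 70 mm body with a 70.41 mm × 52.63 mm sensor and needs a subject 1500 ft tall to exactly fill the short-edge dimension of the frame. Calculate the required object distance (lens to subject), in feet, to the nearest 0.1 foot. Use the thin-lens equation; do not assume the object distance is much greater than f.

W: 1500 ft × 304.8 mm/ft = 457199.99 mm.
Magnification m = h/W = dᵢ/dₒ; combined with 1/f = 1/dₒ + 1/dᵢ this gives dₒ = f·(1 + W/h).
dₒ = 17 mm × (1 + 457200/52.63) = 17 × 8688.0603 ≈ 147697.026 mm = 147697.026/304.8 ft = 484.57 ft.

484.6 ft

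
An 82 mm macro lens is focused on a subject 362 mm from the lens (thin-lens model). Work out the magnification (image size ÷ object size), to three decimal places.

0.293×

Thin lens: 1/f = 1/dₒ + 1/dᵢ → 1/dᵢ = 1/82 − 1/362 = 0.0094327 mm⁻¹, so dᵢ ≈ 106.0143 mm.
Magnification m = dᵢ/dₒ = 106.0143/362 ≈ 0.29286.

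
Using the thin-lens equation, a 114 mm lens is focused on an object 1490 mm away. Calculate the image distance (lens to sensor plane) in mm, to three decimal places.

1/dᵢ = 1/f − 1/dₒ = 1/114 − 1/1490 = 0.0081008 mm⁻¹.
dᵢ = 1/0.0081008 ≈ 123.4448 mm.

123.445 mm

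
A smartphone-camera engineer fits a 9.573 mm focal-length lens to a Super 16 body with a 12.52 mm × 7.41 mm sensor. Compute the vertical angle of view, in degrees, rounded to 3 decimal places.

Angle of view α = 2·arctan(h/2f) with h = 7.41 mm and f = 9.573 mm.
h/2f = 0.38703; arctan(0.38703) ≈ 21.1577°, so α ≈ 42.3155°.

42.315°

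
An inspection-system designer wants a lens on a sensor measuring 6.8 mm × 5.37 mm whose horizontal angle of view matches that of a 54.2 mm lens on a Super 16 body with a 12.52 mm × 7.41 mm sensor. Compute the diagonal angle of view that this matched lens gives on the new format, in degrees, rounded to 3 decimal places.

Equal horizontal AOV ⇒ f₂ = f₁ · 6.8/12.52 = 54.2 × 0.54313 ≈ 29.4377 mm.
Sensor diagonal = √(6.8² + 5.37²) = √75.0769 ≈ 8.6647 mm.
Diagonal AOV on the new format = 2·arctan(8.6647 / (2 × 29.4377)) = 2·arctan(0.14717) ≈ 16.7442°.

16.744°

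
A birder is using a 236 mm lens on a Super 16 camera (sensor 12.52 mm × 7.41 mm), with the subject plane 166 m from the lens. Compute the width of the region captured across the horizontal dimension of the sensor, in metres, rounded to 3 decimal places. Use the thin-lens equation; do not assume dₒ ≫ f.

8.794 m

dₒ: 166 m = 166000 mm.
Similar triangles through the lens centre give W/dₒ = w/dᵢ; with 1/f = 1/dₒ + 1/dᵢ this gives W = w·(dₒ − f)/f.
W = 12.52 mm × (166000 − 236) / 236 = 12.52 × 702.3898 ≈ 8793.921 mm = 8.79392 m.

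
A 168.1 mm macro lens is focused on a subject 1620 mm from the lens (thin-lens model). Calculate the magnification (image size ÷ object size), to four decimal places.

Thin lens: 1/f = 1/dₒ + 1/dᵢ → 1/dᵢ = 1/168.1 − 1/1620 = 0.0053316 mm⁻¹, so dᵢ ≈ 187.5625 mm.
Magnification m = dᵢ/dₒ = 187.5625/1620 ≈ 0.11578.

0.1158×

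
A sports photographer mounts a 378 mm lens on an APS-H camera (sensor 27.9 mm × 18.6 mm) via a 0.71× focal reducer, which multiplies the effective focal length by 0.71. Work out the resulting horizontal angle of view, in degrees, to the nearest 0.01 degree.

5.95°

Effective focal length f = 378 × 0.71 = 268.38 mm.
α = 2·arctan(27.9 / (2 × 268.38)) = 2·arctan(0.05198) ≈ 5.9509°.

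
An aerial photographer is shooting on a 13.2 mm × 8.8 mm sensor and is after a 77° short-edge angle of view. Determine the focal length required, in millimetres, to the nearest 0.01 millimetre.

5.53 mm

From α = 2·arctan(h/2f) we get f = h / (2·tan(α/2)).
With h = 8.8 mm and α/2 = 38.5°, tan(α/2) ≈ 0.79544, so f ≈ 8.8 / 1.59087 ≈ 5.5316 mm.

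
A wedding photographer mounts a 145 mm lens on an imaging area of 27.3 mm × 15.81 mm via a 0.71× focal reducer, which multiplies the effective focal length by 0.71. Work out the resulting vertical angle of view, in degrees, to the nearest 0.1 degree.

Effective focal length f = 145 × 0.71 = 102.95 mm.
α = 2·arctan(15.81 / (2 × 102.95)) = 2·arctan(0.07678) ≈ 8.7817°.

8.8°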